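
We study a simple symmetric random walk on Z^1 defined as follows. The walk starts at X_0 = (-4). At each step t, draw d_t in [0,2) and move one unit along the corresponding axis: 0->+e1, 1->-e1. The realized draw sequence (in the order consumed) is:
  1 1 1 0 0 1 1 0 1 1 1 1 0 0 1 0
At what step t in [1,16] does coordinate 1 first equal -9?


11

t=0: X=(-4), d=1 → -e1, X_1=(-5)
t=1: X=(-5), d=1 → -e1, X_2=(-6)
t=2: X=(-6), d=1 → -e1, X_3=(-7)
t=3: X=(-7), d=0 → +e1, X_4=(-6)
t=4: X=(-6), d=0 → +e1, X_5=(-5)
t=5: X=(-5), d=1 → -e1, X_6=(-6)
t=6: X=(-6), d=1 → -e1, X_7=(-7)
t=7: X=(-7), d=0 → +e1, X_8=(-6)
t=8: X=(-6), d=1 → -e1, X_9=(-7)
t=9: X=(-7), d=1 → -e1, X_10=(-8)
t=10: X=(-8), d=1 → -e1, X_11=(-9)
t=11: X=(-9), d=1 → -e1, X_12=(-10)
t=12: X=(-10), d=0 → +e1, X_13=(-9)
t=13: X=(-9), d=0 → +e1, X_14=(-8)
t=14: X=(-8), d=1 → -e1, X_15=(-9)
t=15: X=(-9), d=0 → +e1, X_16=(-8)


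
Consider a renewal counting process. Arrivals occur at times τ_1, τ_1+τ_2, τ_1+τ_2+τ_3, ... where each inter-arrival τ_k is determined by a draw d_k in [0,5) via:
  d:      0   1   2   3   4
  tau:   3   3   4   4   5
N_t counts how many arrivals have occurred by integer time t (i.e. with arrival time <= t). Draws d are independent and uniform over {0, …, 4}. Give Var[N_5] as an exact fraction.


0

Inter-arrival values over d=0..4: [3, 3, 4, 4, 5]
Each d has probability 1/5, so the pmf of τ is: f(3) = 2/5, f(4) = 2/5, f(5) = 1/5
Let p_n(j) = P(N_n = j), with p_0 = [1]. Condition on τ_1: p_n(0) = P(τ > n), and for j >= 1, p_n(j) = Σ_{k<=n} f(k)·p_{n−k}(j−1)
p_1 = [1]  (j = 0)
p_2 = [1]  (j = 0)
p_3 = [3/5, 2/5]  (j = 0..1)
p_4 = [1/5, 4/5]  (j = 0..1)
p_5 = [0, 1]  (j = 0..1)
E[N_5] = Σ j·p_5(j) = 1;  E[N_5²] = Σ j²·p_5(j) = 1
Var[N_5] = 1 − (1)² = 0


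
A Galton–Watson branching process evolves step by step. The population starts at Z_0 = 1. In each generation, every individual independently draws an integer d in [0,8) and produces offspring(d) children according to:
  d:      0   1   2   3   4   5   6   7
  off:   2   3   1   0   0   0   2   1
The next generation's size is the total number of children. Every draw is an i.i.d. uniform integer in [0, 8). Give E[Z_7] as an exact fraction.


4782969/2097152

Outcome values over d=0..7: [2, 3, 1, 0, 0, 0, 2, 1]
Σy = 9, Σy² = 19, M = 8
μ = 9/8 = 9/8,  σ² = 19/8 − (9/8)² = 71/64
E[Z_0] = 1
E[Z_1] = 9/8·E[Z_0] = 9/8
E[Z_2] = 9/8·E[Z_1] = 81/64
E[Z_3] = 9/8·E[Z_2] = 729/512
E[Z_4] = 9/8·E[Z_3] = 6561/4096
E[Z_5] = 9/8·E[Z_4] = 59049/32768
E[Z_6] = 9/8·E[Z_5] = 531441/262144
E[Z_7] = 9/8·E[Z_6] = 4782969/2097152


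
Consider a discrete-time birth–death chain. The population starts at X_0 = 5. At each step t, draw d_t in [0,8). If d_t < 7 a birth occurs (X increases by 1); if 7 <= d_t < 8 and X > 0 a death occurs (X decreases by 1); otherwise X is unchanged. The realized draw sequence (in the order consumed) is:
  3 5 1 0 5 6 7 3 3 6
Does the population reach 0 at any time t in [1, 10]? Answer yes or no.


t=0: X=5, d=3 → birth, X_1=6
t=1: X=6, d=5 → birth, X_2=7
t=2: X=7, d=1 → birth, X_3=8
t=3: X=8, d=0 → birth, X_4=9
t=4: X=9, d=5 → birth, X_5=10
t=5: X=10, d=6 → birth, X_6=11
t=6: X=11, d=7 → death, X_7=10
t=7: X=10, d=3 → birth, X_8=11
t=8: X=11, d=3 → birth, X_9=12
t=9: X=12, d=6 → birth, X_10=13

no


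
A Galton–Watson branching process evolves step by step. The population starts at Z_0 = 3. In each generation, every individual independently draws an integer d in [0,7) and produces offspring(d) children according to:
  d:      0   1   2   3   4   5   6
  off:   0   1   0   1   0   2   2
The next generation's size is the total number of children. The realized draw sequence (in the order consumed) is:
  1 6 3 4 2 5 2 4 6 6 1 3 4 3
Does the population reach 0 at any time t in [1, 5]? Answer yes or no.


no

gen 0: Z_0=3, draws=[1, 6, 3], offspring=[1, 2, 1], Z_1=4
gen 1: Z_1=4, draws=[4, 2, 5, 2], offspring=[0, 0, 2, 0], Z_2=2
gen 2: Z_2=2, draws=[4, 6], offspring=[0, 2], Z_3=2
gen 3: Z_3=2, draws=[6, 1], offspring=[2, 1], Z_4=3
gen 4: Z_4=3, draws=[3, 4, 3], offspring=[1, 0, 1], Z_5=2


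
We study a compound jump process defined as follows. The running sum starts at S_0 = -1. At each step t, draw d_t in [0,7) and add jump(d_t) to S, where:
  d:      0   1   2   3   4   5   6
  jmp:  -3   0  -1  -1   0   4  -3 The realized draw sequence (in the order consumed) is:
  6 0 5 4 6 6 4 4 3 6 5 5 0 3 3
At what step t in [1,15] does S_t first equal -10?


9

t=0: S=-1, d=6, jump=-3, S_1=-4
t=1: S=-4, d=0, jump=-3, S_2=-7
t=2: S=-7, d=5, jump=4, S_3=-3
t=3: S=-3, d=4, jump=0, S_4=-3
t=4: S=-3, d=6, jump=-3, S_5=-6
t=5: S=-6, d=6, jump=-3, S_6=-9
t=6: S=-9, d=4, jump=0, S_7=-9
t=7: S=-9, d=4, jump=0, S_8=-9
t=8: S=-9, d=3, jump=-1, S_9=-10
t=9: S=-10, d=6, jump=-3, S_10=-13
t=10: S=-13, d=5, jump=4, S_11=-9
t=11: S=-9, d=5, jump=4, S_12=-5
t=12: S=-5, d=0, jump=-3, S_13=-8
t=13: S=-8, d=3, jump=-1, S_14=-9
t=14: S=-9, d=3, jump=-1, S_15=-10


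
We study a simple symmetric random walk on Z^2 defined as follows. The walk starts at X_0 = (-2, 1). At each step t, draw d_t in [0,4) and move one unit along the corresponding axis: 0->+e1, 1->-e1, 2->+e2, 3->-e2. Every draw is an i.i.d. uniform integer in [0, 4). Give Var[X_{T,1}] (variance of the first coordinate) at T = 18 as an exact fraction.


Outcome values over d=0..3: [1, -1, 0, 0]
Σy = 0, Σy² = 2, M = 4
μ = 0/4 = 0,  σ² = 2/4 − (0)² = 1/2
Independent increments: Var[X_18] = 18·σ² = 18·(1/2) = 9

9


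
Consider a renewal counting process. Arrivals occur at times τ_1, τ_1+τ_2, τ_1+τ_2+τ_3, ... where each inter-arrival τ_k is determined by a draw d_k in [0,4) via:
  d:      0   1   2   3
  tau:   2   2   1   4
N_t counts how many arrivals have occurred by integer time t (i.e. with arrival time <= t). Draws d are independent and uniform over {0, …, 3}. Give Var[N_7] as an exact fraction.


257560999/268435456

Inter-arrival values over d=0..3: [2, 2, 1, 4]
Each d has probability 1/4, so the pmf of τ is: f(1) = 1/4, f(2) = 1/2, f(4) = 1/4
Let p_n(j) = P(N_n = j), with p_0 = [1]. Condition on τ_1: p_n(0) = P(τ > n), and for j >= 1, p_n(j) = Σ_{k<=n} f(k)·p_{n−k}(j−1)
p_1 = [3/4, 1/4]  (j = 0..1)
p_2 = [1/4, 11/16, 1/16]  (j = 0..2)
p_3 = [1/4, 7/16, 19/64, 1/64]  (j = 0..3)
p_4 = [0, 7/16, 29/64, 27/256, 1/256]  (j = 0..4)
p_5 = [0, 5/16, 25/64, 67/256, 35/1024, 1/1024]  (j = 0..5)
p_6 = [0, 1/16, 15/32, 87/256, 121/1024, 43/4096, 1/4096]  (j = 0..6)
p_7 = [0, 1/16, 9/32, 99/256, 225/1024, 191/4096, 51/16384, 1/16384]  (j = 0..7)
E[N_7] = Σ j·p_7(j) = 47781/16384;  E[N_7²] = Σ j²·p_7(j) = 155065/16384
Var[N_7] = 155065/16384 − (47781/16384)² = 257560999/268435456


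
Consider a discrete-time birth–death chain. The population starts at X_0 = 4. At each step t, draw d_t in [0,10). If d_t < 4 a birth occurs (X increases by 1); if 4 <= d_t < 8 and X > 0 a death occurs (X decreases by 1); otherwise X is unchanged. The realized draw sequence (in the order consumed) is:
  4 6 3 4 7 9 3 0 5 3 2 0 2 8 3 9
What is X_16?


7

t=0: X=4, d=4 → death, X_1=3
t=1: X=3, d=6 → death, X_2=2
t=2: X=2, d=3 → birth, X_3=3
t=3: X=3, d=4 → death, X_4=2
t=4: X=2, d=7 → death, X_5=1
t=5: X=1, d=9 → hold, X_6=1
t=6: X=1, d=3 → birth, X_7=2
t=7: X=2, d=0 → birth, X_8=3
t=8: X=3, d=5 → death, X_9=2
t=9: X=2, d=3 → birth, X_10=3
t=10: X=3, d=2 → birth, X_11=4
t=11: X=4, d=0 → birth, X_12=5
t=12: X=5, d=2 → birth, X_13=6
t=13: X=6, d=8 → hold, X_14=6
t=14: X=6, d=3 → birth, X_15=7
t=15: X=7, d=9 → hold, X_16=7


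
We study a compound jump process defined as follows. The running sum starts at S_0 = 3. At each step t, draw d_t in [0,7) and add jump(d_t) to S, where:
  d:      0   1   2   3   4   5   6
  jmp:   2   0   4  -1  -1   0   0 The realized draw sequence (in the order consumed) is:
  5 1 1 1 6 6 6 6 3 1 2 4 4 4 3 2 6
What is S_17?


t=0: S=3, d=5, jump=0, S_1=3
t=1: S=3, d=1, jump=0, S_2=3
t=2: S=3, d=1, jump=0, S_3=3
t=3: S=3, d=1, jump=0, S_4=3
t=4: S=3, d=6, jump=0, S_5=3
t=5: S=3, d=6, jump=0, S_6=3
t=6: S=3, d=6, jump=0, S_7=3
t=7: S=3, d=6, jump=0, S_8=3
t=8: S=3, d=3, jump=-1, S_9=2
t=9: S=2, d=1, jump=0, S_10=2
t=10: S=2, d=2, jump=4, S_11=6
t=11: S=6, d=4, jump=-1, S_12=5
t=12: S=5, d=4, jump=-1, S_13=4
t=13: S=4, d=4, jump=-1, S_14=3
t=14: S=3, d=3, jump=-1, S_15=2
t=15: S=2, d=2, jump=4, S_16=6
t=16: S=6, d=6, jump=0, S_17=6

6


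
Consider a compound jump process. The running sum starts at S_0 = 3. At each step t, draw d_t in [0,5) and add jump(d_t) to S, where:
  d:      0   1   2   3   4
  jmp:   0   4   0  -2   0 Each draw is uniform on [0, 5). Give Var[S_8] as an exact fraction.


768/25

Outcome values over d=0..4: [0, 4, 0, -2, 0]
Σy = 2, Σy² = 20, M = 5
μ = 2/5 = 2/5,  σ² = 20/5 − (2/5)² = 96/25
Independent increments: Var[S_8] = 8·σ² = 8·(96/25) = 768/25


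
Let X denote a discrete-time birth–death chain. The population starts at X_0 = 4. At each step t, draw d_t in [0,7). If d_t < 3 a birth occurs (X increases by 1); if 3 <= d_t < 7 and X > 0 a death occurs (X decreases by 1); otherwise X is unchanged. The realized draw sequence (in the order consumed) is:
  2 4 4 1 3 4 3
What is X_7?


t=0: X=4, d=2 → birth, X_1=5
t=1: X=5, d=4 → death, X_2=4
t=2: X=4, d=4 → death, X_3=3
t=3: X=3, d=1 → birth, X_4=4
t=4: X=4, d=3 → death, X_5=3
t=5: X=3, d=4 → death, X_6=2
t=6: X=2, d=3 → death, X_7=1

1


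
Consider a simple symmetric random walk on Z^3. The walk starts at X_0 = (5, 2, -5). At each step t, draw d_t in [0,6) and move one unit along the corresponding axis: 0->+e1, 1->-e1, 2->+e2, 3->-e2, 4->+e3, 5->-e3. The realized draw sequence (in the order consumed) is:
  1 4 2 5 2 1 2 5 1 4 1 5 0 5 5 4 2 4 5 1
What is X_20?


(1, 6, -7)

t=0: X=(5, 2, -5), d=1 → -e1, X_1=(4, 2, -5)
t=1: X=(4, 2, -5), d=4 → +e3, X_2=(4, 2, -4)
t=2: X=(4, 2, -4), d=2 → +e2, X_3=(4, 3, -4)
t=3: X=(4, 3, -4), d=5 → -e3, X_4=(4, 3, -5)
t=4: X=(4, 3, -5), d=2 → +e2, X_5=(4, 4, -5)
t=5: X=(4, 4, -5), d=1 → -e1, X_6=(3, 4, -5)
t=6: X=(3, 4, -5), d=2 → +e2, X_7=(3, 5, -5)
t=7: X=(3, 5, -5), d=5 → -e3, X_8=(3, 5, -6)
t=8: X=(3, 5, -6), d=1 → -e1, X_9=(2, 5, -6)
t=9: X=(2, 5, -6), d=4 → +e3, X_10=(2, 5, -5)
t=10: X=(2, 5, -5), d=1 → -e1, X_11=(1, 5, -5)
t=11: X=(1, 5, -5), d=5 → -e3, X_12=(1, 5, -6)
t=12: X=(1, 5, -6), d=0 → +e1, X_13=(2, 5, -6)
t=13: X=(2, 5, -6), d=5 → -e3, X_14=(2, 5, -7)
t=14: X=(2, 5, -7), d=5 → -e3, X_15=(2, 5, -8)
t=15: X=(2, 5, -8), d=4 → +e3, X_16=(2, 5, -7)
t=16: X=(2, 5, -7), d=2 → +e2, X_17=(2, 6, -7)
t=17: X=(2, 6, -7), d=4 → +e3, X_18=(2, 6, -6)
t=18: X=(2, 6, -6), d=5 → -e3, X_19=(2, 6, -7)
t=19: X=(2, 6, -7), d=1 → -e1, X_20=(1, 6, -7)


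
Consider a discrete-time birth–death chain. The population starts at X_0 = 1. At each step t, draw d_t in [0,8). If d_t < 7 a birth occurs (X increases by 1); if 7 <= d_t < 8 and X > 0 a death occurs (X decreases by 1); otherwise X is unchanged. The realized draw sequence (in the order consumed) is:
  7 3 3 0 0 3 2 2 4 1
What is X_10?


t=0: X=1, d=7 → death, X_1=0
t=1: X=0, d=3 → birth, X_2=1
t=2: X=1, d=3 → birth, X_3=2
t=3: X=2, d=0 → birth, X_4=3
t=4: X=3, d=0 → birth, X_5=4
t=5: X=4, d=3 → birth, X_6=5
t=6: X=5, d=2 → birth, X_7=6
t=7: X=6, d=2 → birth, X_8=7
t=8: X=7, d=4 → birth, X_9=8
t=9: X=8, d=1 → birth, X_10=9

9


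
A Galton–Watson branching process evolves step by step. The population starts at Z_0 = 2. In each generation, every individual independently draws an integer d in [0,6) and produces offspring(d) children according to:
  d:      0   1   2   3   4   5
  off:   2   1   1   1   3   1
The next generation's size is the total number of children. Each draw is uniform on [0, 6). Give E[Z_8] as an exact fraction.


6561/128

Outcome values over d=0..5: [2, 1, 1, 1, 3, 1]
Σy = 9, Σy² = 17, M = 6
μ = 9/6 = 3/2,  σ² = 17/6 − (3/2)² = 7/12
E[Z_0] = 2
E[Z_1] = 3/2·E[Z_0] = 3
E[Z_2] = 3/2·E[Z_1] = 9/2
E[Z_3] = 3/2·E[Z_2] = 27/4
E[Z_4] = 3/2·E[Z_3] = 81/8
E[Z_5] = 3/2·E[Z_4] = 243/16
E[Z_6] = 3/2·E[Z_5] = 729/32
E[Z_7] = 3/2·E[Z_6] = 2187/64
E[Z_8] = 3/2·E[Z_7] = 6561/128


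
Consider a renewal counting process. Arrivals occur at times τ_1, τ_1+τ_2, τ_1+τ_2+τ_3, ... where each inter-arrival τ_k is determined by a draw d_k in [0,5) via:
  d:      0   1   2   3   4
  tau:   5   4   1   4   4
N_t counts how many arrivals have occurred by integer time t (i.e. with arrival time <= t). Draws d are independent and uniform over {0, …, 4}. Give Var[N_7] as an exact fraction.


Inter-arrival values over d=0..4: [5, 4, 1, 4, 4]
Each d has probability 1/5, so the pmf of τ is: f(1) = 1/5, f(4) = 3/5, f(5) = 1/5
Let p_n(j) = P(N_n = j), with p_0 = [1]. Condition on τ_1: p_n(0) = P(τ > n), and for j >= 1, p_n(j) = Σ_{k<=n} f(k)·p_{n−k}(j−1)
p_1 = [4/5, 1/5]  (j = 0..1)
p_2 = [4/5, 4/25, 1/25]  (j = 0..2)
p_3 = [4/5, 4/25, 4/125, 1/125]  (j = 0..3)
p_4 = [1/5, 19/25, 4/125, 4/625, 1/625]  (j = 0..4)
p_5 = [0, 18/25, 34/125, 4/625, 4/3125, 1/3125]  (j = 0..5)
p_6 = [0, 16/25, 7/25, 49/625, 4/3125, 4/15625, 1/15625]  (j = 0..6)
p_7 = [0, 16/25, 32/125, 52/625, 64/3125, 4/15625, 4/78125, 1/78125]  (j = 0..7)
E[N_7] = Σ j·p_7(j) = 116031/78125;  E[N_7²] = Σ j²·p_7(j) = 214793/78125
Var[N_7] = 214793/78125 − (116031/78125)² = 3317510164/6103515625

3317510164/6103515625


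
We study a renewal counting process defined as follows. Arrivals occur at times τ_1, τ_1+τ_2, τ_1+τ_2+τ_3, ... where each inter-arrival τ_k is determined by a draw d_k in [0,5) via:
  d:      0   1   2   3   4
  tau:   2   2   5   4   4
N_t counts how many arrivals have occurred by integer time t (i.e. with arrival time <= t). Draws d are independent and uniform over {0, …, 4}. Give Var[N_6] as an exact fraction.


Inter-arrival values over d=0..4: [2, 2, 5, 4, 4]
Each d has probability 1/5, so the pmf of τ is: f(2) = 2/5, f(4) = 2/5, f(5) = 1/5
Let p_n(j) = P(N_n = j), with p_0 = [1]. Condition on τ_1: p_n(0) = P(τ > n), and for j >= 1, p_n(j) = Σ_{k<=n} f(k)·p_{n−k}(j−1)
p_1 = [1]  (j = 0)
p_2 = [3/5, 2/5]  (j = 0..1)
p_3 = [3/5, 2/5]  (j = 0..1)
p_4 = [1/5, 16/25, 4/25]  (j = 0..2)
p_5 = [0, 21/25, 4/25]  (j = 0..2)
p_6 = [0, 13/25, 52/125, 8/125]  (j = 0..3)
E[N_6] = Σ j·p_6(j) = 193/125;  E[N_6²] = Σ j²·p_6(j) = 69/25
Var[N_6] = 69/25 − (193/125)² = 5876/15625

5876/15625


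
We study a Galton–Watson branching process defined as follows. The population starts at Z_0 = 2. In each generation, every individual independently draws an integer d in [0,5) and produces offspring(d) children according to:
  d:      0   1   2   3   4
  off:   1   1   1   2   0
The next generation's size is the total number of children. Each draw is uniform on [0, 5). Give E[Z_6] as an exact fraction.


2

Outcome values over d=0..4: [1, 1, 1, 2, 0]
Σy = 5, Σy² = 7, M = 5
μ = 5/5 = 1,  σ² = 7/5 − (1)² = 2/5
E[Z_0] = 2
E[Z_1] = 1·E[Z_0] = 2
E[Z_2] = 1·E[Z_1] = 2
E[Z_3] = 1·E[Z_2] = 2
E[Z_4] = 1·E[Z_3] = 2
E[Z_5] = 1·E[Z_4] = 2
E[Z_6] = 1·E[Z_5] = 2


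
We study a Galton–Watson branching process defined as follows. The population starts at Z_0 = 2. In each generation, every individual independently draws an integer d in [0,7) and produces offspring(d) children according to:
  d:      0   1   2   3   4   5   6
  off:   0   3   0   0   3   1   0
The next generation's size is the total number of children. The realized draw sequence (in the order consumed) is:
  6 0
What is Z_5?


gen 0: Z_0=2, draws=[6, 0], offspring=[0, 0], Z_1=0
gen 1: Z_1=0, draws=[], offspring=[], Z_2=0
gen 2: Z_2=0, draws=[], offspring=[], Z_3=0
gen 3: Z_3=0, draws=[], offspring=[], Z_4=0
gen 4: Z_4=0, draws=[], offspring=[], Z_5=0

0


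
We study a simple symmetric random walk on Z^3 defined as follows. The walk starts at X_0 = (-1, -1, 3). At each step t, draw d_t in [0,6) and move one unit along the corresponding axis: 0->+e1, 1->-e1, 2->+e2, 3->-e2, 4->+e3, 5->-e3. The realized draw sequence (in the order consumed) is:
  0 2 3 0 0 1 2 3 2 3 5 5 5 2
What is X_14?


t=0: X=(-1, -1, 3), d=0 → +e1, X_1=(0, -1, 3)
t=1: X=(0, -1, 3), d=2 → +e2, X_2=(0, 0, 3)
t=2: X=(0, 0, 3), d=3 → -e2, X_3=(0, -1, 3)
t=3: X=(0, -1, 3), d=0 → +e1, X_4=(1, -1, 3)
t=4: X=(1, -1, 3), d=0 → +e1, X_5=(2, -1, 3)
t=5: X=(2, -1, 3), d=1 → -e1, X_6=(1, -1, 3)
t=6: X=(1, -1, 3), d=2 → +e2, X_7=(1, 0, 3)
t=7: X=(1, 0, 3), d=3 → -e2, X_8=(1, -1, 3)
t=8: X=(1, -1, 3), d=2 → +e2, X_9=(1, 0, 3)
t=9: X=(1, 0, 3), d=3 → -e2, X_10=(1, -1, 3)
t=10: X=(1, -1, 3), d=5 → -e3, X_11=(1, -1, 2)
t=11: X=(1, -1, 2), d=5 → -e3, X_12=(1, -1, 1)
t=12: X=(1, -1, 1), d=5 → -e3, X_13=(1, -1, 0)
t=13: X=(1, -1, 0), d=2 → +e2, X_14=(1, 0, 0)

(1, 0, 0)


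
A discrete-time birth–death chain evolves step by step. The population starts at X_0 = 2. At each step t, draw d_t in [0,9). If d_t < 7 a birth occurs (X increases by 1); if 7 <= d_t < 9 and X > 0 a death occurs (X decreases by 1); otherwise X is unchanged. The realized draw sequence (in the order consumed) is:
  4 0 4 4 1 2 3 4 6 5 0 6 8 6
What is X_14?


14

t=0: X=2, d=4 → birth, X_1=3
t=1: X=3, d=0 → birth, X_2=4
t=2: X=4, d=4 → birth, X_3=5
t=3: X=5, d=4 → birth, X_4=6
t=4: X=6, d=1 → birth, X_5=7
t=5: X=7, d=2 → birth, X_6=8
t=6: X=8, d=3 → birth, X_7=9
t=7: X=9, d=4 → birth, X_8=10
t=8: X=10, d=6 → birth, X_9=11
t=9: X=11, d=5 → birth, X_10=12
t=10: X=12, d=0 → birth, X_11=13
t=11: X=13, d=6 → birth, X_12=14
t=12: X=14, d=8 → death, X_13=13
t=13: X=13, d=6 → birth, X_14=14


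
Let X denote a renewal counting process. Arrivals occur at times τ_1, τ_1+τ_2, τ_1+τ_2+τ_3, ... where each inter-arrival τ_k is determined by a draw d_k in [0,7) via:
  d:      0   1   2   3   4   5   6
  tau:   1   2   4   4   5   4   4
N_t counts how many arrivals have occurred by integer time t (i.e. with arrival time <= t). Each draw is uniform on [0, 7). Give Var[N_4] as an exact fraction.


Inter-arrival values over d=0..6: [1, 2, 4, 4, 5, 4, 4]
Each d has probability 1/7, so the pmf of τ is: f(1) = 1/7, f(2) = 1/7, f(4) = 4/7, f(5) = 1/7
Let p_n(j) = P(N_n = j), with p_0 = [1]. Condition on τ_1: p_n(0) = P(τ > n), and for j >= 1, p_n(j) = Σ_{k<=n} f(k)·p_{n−k}(j−1)
p_1 = [6/7, 1/7]  (j = 0..1)
p_2 = [5/7, 13/49, 1/49]  (j = 0..2)
p_3 = [5/7, 11/49, 20/343, 1/343]  (j = 0..3)
p_4 = [1/7, 38/49, 24/343, 27/2401, 1/2401]  (j = 0..4)
E[N_4] = Σ j·p_4(j) = 2283/2401;  E[N_4²] = Σ j²·p_4(j) = 57/49
Var[N_4] = 57/49 − (2283/2401)² = 1493904/5764801

1493904/5764801


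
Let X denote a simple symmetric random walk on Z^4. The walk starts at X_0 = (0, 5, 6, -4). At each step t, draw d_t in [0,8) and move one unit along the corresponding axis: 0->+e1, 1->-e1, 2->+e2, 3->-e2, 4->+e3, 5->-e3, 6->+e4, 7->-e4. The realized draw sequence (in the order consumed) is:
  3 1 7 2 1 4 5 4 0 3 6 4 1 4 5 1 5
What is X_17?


t=0: X=(0, 5, 6, -4), d=3 → -e2, X_1=(0, 4, 6, -4)
t=1: X=(0, 4, 6, -4), d=1 → -e1, X_2=(-1, 4, 6, -4)
t=2: X=(-1, 4, 6, -4), d=7 → -e4, X_3=(-1, 4, 6, -5)
t=3: X=(-1, 4, 6, -5), d=2 → +e2, X_4=(-1, 5, 6, -5)
t=4: X=(-1, 5, 6, -5), d=1 → -e1, X_5=(-2, 5, 6, -5)
t=5: X=(-2, 5, 6, -5), d=4 → +e3, X_6=(-2, 5, 7, -5)
t=6: X=(-2, 5, 7, -5), d=5 → -e3, X_7=(-2, 5, 6, -5)
t=7: X=(-2, 5, 6, -5), d=4 → +e3, X_8=(-2, 5, 7, -5)
t=8: X=(-2, 5, 7, -5), d=0 → +e1, X_9=(-1, 5, 7, -5)
t=9: X=(-1, 5, 7, -5), d=3 → -e2, X_10=(-1, 4, 7, -5)
t=10: X=(-1, 4, 7, -5), d=6 → +e4, X_11=(-1, 4, 7, -4)
t=11: X=(-1, 4, 7, -4), d=4 → +e3, X_12=(-1, 4, 8, -4)
t=12: X=(-1, 4, 8, -4), d=1 → -e1, X_13=(-2, 4, 8, -4)
t=13: X=(-2, 4, 8, -4), d=4 → +e3, X_14=(-2, 4, 9, -4)
t=14: X=(-2, 4, 9, -4), d=5 → -e3, X_15=(-2, 4, 8, -4)
t=15: X=(-2, 4, 8, -4), d=1 → -e1, X_16=(-3, 4, 8, -4)
t=16: X=(-3, 4, 8, -4), d=5 → -e3, X_17=(-3, 4, 7, -4)

(-3, 4, 7, -4)


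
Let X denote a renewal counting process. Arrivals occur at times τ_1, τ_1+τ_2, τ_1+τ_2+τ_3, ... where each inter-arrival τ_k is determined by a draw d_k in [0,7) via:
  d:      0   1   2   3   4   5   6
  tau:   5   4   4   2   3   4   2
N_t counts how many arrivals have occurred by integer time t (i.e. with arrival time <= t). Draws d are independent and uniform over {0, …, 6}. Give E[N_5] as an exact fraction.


57/49

Inter-arrival values over d=0..6: [5, 4, 4, 2, 3, 4, 2]
Each d has probability 1/7, so the pmf of τ is: f(2) = 2/7, f(3) = 1/7, f(4) = 3/7, f(5) = 1/7
Renewal equation for m(n) = E[N_n]: condition on τ_1 = k (if k <= n, one arrival plus a fresh copy on the remaining n−k steps): m(n) = F(n) + Σ_{k<=n} f(k)·m(n−k), where F(n) = P(τ <= n) and m(0) = 0
m(1) = F(1) = 0
m(2) = F(2) = 2/7
m(3) = F(3) = 3/7
m(4) = F(4) + f(2)·m(2) = 6/7 + 2/7·2/7 = 46/49
m(5) = F(5) + f(2)·m(3) + f(3)·m(2) = 1 + 2/7·3/7 + 1/7·2/7 = 57/49
E[N_5] = m(5) = 57/49


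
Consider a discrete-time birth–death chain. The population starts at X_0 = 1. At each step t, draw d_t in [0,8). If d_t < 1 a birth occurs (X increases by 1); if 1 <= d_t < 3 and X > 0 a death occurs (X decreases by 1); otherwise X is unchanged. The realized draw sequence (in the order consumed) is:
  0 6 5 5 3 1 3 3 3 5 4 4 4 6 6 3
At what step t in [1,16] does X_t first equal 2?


1

t=0: X=1, d=0 → birth, X_1=2
t=1: X=2, d=6 → hold, X_2=2
t=2: X=2, d=5 → hold, X_3=2
t=3: X=2, d=5 → hold, X_4=2
t=4: X=2, d=3 → hold, X_5=2
t=5: X=2, d=1 → death, X_6=1
t=6: X=1, d=3 → hold, X_7=1
t=7: X=1, d=3 → hold, X_8=1
t=8: X=1, d=3 → hold, X_9=1
t=9: X=1, d=5 → hold, X_10=1
t=10: X=1, d=4 → hold, X_11=1
t=11: X=1, d=4 → hold, X_12=1
t=12: X=1, d=4 → hold, X_13=1
t=13: X=1, d=6 → hold, X_14=1
t=14: X=1, d=6 → hold, X_15=1
t=15: X=1, d=3 → hold, X_16=1


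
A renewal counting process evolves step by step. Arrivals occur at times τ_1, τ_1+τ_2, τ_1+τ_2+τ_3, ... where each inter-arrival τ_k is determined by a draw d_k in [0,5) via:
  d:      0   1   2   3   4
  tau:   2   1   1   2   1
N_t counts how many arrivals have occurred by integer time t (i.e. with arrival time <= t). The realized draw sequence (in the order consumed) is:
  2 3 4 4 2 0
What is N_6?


5

draw d_1=2: τ_1=1, arrival time A_1=1
draw d_2=3: τ_2=2, arrival time A_2=3
draw d_3=4: τ_3=1, arrival time A_3=4
draw d_4=4: τ_4=1, arrival time A_4=5
draw d_5=2: τ_5=1, arrival time A_5=6
draw d_6=0: τ_6=2, arrival time A_6=8
N_t over t=0..6: 0:0 1:1 2:1 3:2 4:3 5:4 6:5


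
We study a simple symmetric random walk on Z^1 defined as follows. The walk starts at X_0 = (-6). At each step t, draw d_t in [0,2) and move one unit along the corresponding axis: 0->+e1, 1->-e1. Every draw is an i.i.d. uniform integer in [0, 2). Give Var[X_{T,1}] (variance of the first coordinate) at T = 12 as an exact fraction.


Outcome values over d=0..1: [1, -1]
Σy = 0, Σy² = 2, M = 2
μ = 0/2 = 0,  σ² = 2/2 − (0)² = 1
Independent increments: Var[X_12] = 12·σ² = 12·(1) = 12

12


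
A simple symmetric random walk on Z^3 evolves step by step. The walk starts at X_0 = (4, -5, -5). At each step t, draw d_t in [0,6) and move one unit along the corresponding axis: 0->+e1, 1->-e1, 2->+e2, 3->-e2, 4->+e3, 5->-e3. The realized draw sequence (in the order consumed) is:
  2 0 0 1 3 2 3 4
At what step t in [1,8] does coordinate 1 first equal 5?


t=0: X=(4, -5, -5), d=2 → +e2, X_1=(4, -4, -5)
t=1: X=(4, -4, -5), d=0 → +e1, X_2=(5, -4, -5)
t=2: X=(5, -4, -5), d=0 → +e1, X_3=(6, -4, -5)
t=3: X=(6, -4, -5), d=1 → -e1, X_4=(5, -4, -5)
t=4: X=(5, -4, -5), d=3 → -e2, X_5=(5, -5, -5)
t=5: X=(5, -5, -5), d=2 → +e2, X_6=(5, -4, -5)
t=6: X=(5, -4, -5), d=3 → -e2, X_7=(5, -5, -5)
t=7: X=(5, -5, -5), d=4 → +e3, X_8=(5, -5, -4)

2


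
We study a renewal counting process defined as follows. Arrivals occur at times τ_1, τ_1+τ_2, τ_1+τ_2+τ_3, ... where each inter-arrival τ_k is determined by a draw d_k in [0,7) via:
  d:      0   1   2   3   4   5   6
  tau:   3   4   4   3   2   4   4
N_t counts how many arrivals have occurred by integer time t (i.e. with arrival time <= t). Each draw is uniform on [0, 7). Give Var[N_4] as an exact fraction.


48/2401

Inter-arrival values over d=0..6: [3, 4, 4, 3, 2, 4, 4]
Each d has probability 1/7, so the pmf of τ is: f(2) = 1/7, f(3) = 2/7, f(4) = 4/7
Let p_n(j) = P(N_n = j), with p_0 = [1]. Condition on τ_1: p_n(0) = P(τ > n), and for j >= 1, p_n(j) = Σ_{k<=n} f(k)·p_{n−k}(j−1)
p_1 = [1]  (j = 0)
p_2 = [6/7, 1/7]  (j = 0..1)
p_3 = [4/7, 3/7]  (j = 0..1)
p_4 = [0, 48/49, 1/49]  (j = 0..2)
E[N_4] = Σ j·p_4(j) = 50/49;  E[N_4²] = Σ j²·p_4(j) = 52/49
Var[N_4] = 52/49 − (50/49)² = 48/2401


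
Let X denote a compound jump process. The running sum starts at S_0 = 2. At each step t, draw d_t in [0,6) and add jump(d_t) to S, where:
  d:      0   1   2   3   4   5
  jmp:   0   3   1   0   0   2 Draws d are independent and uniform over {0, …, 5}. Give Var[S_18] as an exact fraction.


24

Outcome values over d=0..5: [0, 3, 1, 0, 0, 2]
Σy = 6, Σy² = 14, M = 6
μ = 6/6 = 1,  σ² = 14/6 − (1)² = 4/3
Independent increments: Var[S_18] = 18·σ² = 18·(4/3) = 24


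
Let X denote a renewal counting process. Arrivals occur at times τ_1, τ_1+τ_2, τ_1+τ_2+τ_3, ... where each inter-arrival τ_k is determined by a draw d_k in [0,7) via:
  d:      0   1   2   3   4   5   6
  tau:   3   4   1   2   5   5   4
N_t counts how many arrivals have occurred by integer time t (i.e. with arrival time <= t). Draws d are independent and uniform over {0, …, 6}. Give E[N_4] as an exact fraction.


Inter-arrival values over d=0..6: [3, 4, 1, 2, 5, 5, 4]
Each d has probability 1/7, so the pmf of τ is: f(1) = 1/7, f(2) = 1/7, f(3) = 1/7, f(4) = 2/7, f(5) = 2/7
Renewal equation for m(n) = E[N_n]: condition on τ_1 = k (if k <= n, one arrival plus a fresh copy on the remaining n−k steps): m(n) = F(n) + Σ_{k<=n} f(k)·m(n−k), where F(n) = P(τ <= n) and m(0) = 0
m(1) = F(1) = 1/7
m(2) = F(2) + f(1)·m(1) = 2/7 + 1/7·1/7 = 15/49
m(3) = F(3) + f(1)·m(2) + f(2)·m(1) = 3/7 + 1/7·15/49 + 1/7·1/7 = 169/343
m(4) = F(4) + f(1)·m(3) + f(2)·m(2) + f(3)·m(1) = 5/7 + 1/7·169/343 + 1/7·15/49 + 1/7·1/7 = 2038/2401
E[N_4] = m(4) = 2038/2401

2038/2401


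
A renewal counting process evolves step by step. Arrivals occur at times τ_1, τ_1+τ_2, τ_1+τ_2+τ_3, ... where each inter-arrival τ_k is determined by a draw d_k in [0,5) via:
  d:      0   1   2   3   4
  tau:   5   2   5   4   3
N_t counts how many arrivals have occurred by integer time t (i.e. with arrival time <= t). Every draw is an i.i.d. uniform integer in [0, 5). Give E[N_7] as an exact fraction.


Inter-arrival values over d=0..4: [5, 2, 5, 4, 3]
Each d has probability 1/5, so the pmf of τ is: f(2) = 1/5, f(3) = 1/5, f(4) = 1/5, f(5) = 2/5
Renewal equation for m(n) = E[N_n]: condition on τ_1 = k (if k <= n, one arrival plus a fresh copy on the remaining n−k steps): m(n) = F(n) + Σ_{k<=n} f(k)·m(n−k), where F(n) = P(τ <= n) and m(0) = 0
m(1) = F(1) = 0
m(2) = F(2) = 1/5
m(3) = F(3) = 2/5
m(4) = F(4) + f(2)·m(2) = 3/5 + 1/5·1/5 = 16/25
m(5) = F(5) + f(2)·m(3) + f(3)·m(2) = 1 + 1/5·2/5 + 1/5·1/5 = 28/25
m(6) = F(6) + f(2)·m(4) + f(3)·m(3) + f(4)·m(2) = 1 + 1/5·16/25 + 1/5·2/5 + 1/5·1/5 = 156/125
m(7) = F(7) + f(2)·m(5) + f(3)·m(4) + f(4)·m(3) + f(5)·m(2) = 1 + 1/5·28/25 + 1/5·16/25 + 1/5·2/5 + 2/5·1/5 = 189/125
E[N_7] = m(7) = 189/125

189/125


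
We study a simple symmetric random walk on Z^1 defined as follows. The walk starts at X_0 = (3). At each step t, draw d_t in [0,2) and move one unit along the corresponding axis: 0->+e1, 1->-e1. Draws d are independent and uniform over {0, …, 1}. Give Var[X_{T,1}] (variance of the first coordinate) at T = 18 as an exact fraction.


18

Outcome values over d=0..1: [1, -1]
Σy = 0, Σy² = 2, M = 2
μ = 0/2 = 0,  σ² = 2/2 − (0)² = 1
Independent increments: Var[X_18] = 18·σ² = 18·(1) = 18


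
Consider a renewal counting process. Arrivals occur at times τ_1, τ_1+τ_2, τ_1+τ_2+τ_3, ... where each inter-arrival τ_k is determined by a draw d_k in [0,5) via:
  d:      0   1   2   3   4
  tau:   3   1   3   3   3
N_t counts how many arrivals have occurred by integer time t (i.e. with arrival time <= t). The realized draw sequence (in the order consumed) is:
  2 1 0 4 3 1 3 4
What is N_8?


3

draw d_1=2: τ_1=3, arrival time A_1=3
draw d_2=1: τ_2=1, arrival time A_2=4
draw d_3=0: τ_3=3, arrival time A_3=7
draw d_4=4: τ_4=3, arrival time A_4=10
draw d_5=3: τ_5=3, arrival time A_5=13
draw d_6=1: τ_6=1, arrival time A_6=14
draw d_7=3: τ_7=3, arrival time A_7=17
draw d_8=4: τ_8=3, arrival time A_8=20
N_t over t=0..8: 0:0 1:0 2:0 3:1 4:2 5:2 6:2 7:3 8:3


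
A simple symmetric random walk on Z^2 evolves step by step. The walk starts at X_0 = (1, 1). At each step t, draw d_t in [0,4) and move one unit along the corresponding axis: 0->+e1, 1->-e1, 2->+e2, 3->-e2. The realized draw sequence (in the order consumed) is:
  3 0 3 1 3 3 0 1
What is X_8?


(1, -3)

t=0: X=(1, 1), d=3 → -e2, X_1=(1, 0)
t=1: X=(1, 0), d=0 → +e1, X_2=(2, 0)
t=2: X=(2, 0), d=3 → -e2, X_3=(2, -1)
t=3: X=(2, -1), d=1 → -e1, X_4=(1, -1)
t=4: X=(1, -1), d=3 → -e2, X_5=(1, -2)
t=5: X=(1, -2), d=3 → -e2, X_6=(1, -3)
t=6: X=(1, -3), d=0 → +e1, X_7=(2, -3)
t=7: X=(2, -3), d=1 → -e1, X_8=(1, -3)


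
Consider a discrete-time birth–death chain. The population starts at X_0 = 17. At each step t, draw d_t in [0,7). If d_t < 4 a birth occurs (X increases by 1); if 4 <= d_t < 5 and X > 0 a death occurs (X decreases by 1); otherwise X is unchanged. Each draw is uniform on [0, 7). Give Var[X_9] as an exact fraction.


234/49

X can drop by at most 1 per step and X_0 = 17 > T = 9, so X_t >= 17 − t >= 8 > 0 for every t <= 9: the floor at 0 (the 'and X > 0' condition) never binds. Hence X_9 = X_0 + Σ_{t<9} Y_t with i.i.d. increments Y_t = y(d_t) ∈ {+1, −1, 0}.
Outcome values over d=0..6: [1, 1, 1, 1, -1, 0, 0]
Σy = 3, Σy² = 5, M = 7
μ = 3/7 = 3/7,  σ² = 5/7 − (3/7)² = 26/49
Independent increments: Var[X_9] = 9·σ² = 9·(26/49) = 234/49


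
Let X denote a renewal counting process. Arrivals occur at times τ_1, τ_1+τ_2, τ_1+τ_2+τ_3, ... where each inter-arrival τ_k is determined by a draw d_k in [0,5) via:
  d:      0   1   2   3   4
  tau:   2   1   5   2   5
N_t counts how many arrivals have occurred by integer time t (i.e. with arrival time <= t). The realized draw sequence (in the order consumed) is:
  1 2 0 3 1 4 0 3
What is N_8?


3

draw d_1=1: τ_1=1, arrival time A_1=1
draw d_2=2: τ_2=5, arrival time A_2=6
draw d_3=0: τ_3=2, arrival time A_3=8
draw d_4=3: τ_4=2, arrival time A_4=10
draw d_5=1: τ_5=1, arrival time A_5=11
draw d_6=4: τ_6=5, arrival time A_6=16
draw d_7=0: τ_7=2, arrival time A_7=18
draw d_8=3: τ_8=2, arrival time A_8=20
N_t over t=0..8: 0:0 1:1 2:1 3:1 4:1 5:1 6:2 7:2 8:3


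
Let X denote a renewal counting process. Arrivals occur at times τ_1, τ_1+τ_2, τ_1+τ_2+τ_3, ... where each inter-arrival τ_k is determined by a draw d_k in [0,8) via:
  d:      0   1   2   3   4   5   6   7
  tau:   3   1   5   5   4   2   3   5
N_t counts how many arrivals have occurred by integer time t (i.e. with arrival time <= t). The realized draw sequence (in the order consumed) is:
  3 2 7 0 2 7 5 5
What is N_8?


1

draw d_1=3: τ_1=5, arrival time A_1=5
draw d_2=2: τ_2=5, arrival time A_2=10
draw d_3=7: τ_3=5, arrival time A_3=15
draw d_4=0: τ_4=3, arrival time A_4=18
draw d_5=2: τ_5=5, arrival time A_5=23
draw d_6=7: τ_6=5, arrival time A_6=28
draw d_7=5: τ_7=2, arrival time A_7=30
draw d_8=5: τ_8=2, arrival time A_8=32
N_t over t=0..8: 0:0 1:0 2:0 3:0 4:0 5:1 6:1 7:1 8:1


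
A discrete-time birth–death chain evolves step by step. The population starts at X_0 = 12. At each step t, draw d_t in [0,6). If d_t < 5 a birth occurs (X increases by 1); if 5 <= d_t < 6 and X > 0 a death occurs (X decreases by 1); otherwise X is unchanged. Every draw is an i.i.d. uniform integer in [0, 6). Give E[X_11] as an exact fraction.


X can drop by at most 1 per step and X_0 = 12 > T = 11, so X_t >= 12 − t >= 1 > 0 for every t <= 11: the floor at 0 (the 'and X > 0' condition) never binds. Hence X_11 = X_0 + Σ_{t<11} Y_t with i.i.d. increments Y_t = y(d_t) ∈ {+1, −1, 0}.
Outcome values over d=0..5: [1, 1, 1, 1, 1, -1]
Σy = 4, Σy² = 6, M = 6
μ = 4/6 = 2/3,  σ² = 6/6 − (2/3)² = 5/9
E[X_11] = 12 + 11·(2/3) = 58/3

58/3


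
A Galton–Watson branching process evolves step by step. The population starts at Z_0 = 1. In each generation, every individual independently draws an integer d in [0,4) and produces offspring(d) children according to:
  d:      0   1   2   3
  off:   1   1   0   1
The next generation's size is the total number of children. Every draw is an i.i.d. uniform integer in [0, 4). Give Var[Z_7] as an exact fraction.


31048839/268435456

Outcome values over d=0..3: [1, 1, 0, 1]
Σy = 3, Σy² = 3, M = 4
μ = 3/4 = 3/4,  σ² = 3/4 − (3/4)² = 3/16
V_0 = 0, E_0 = 1
V_1 = 3/16·E_0 + (3/4)²·V_0 = 3/16;  E_1 = 3/4
V_2 = 3/16·E_1 + (3/4)²·V_1 = 63/256;  E_2 = 9/16
V_3 = 3/16·E_2 + (3/4)²·V_2 = 999/4096;  E_3 = 27/64
V_4 = 3/16·E_3 + (3/4)²·V_3 = 14175/65536;  E_4 = 81/256
V_5 = 3/16·E_4 + (3/4)²·V_4 = 189783/1048576;  E_5 = 243/1024
V_6 = 3/16·E_5 + (3/4)²·V_5 = 2454543/16777216;  E_6 = 729/4096
V_7 = 3/16·E_6 + (3/4)²·V_6 = 31048839/268435456;  E_7 = 2187/16384


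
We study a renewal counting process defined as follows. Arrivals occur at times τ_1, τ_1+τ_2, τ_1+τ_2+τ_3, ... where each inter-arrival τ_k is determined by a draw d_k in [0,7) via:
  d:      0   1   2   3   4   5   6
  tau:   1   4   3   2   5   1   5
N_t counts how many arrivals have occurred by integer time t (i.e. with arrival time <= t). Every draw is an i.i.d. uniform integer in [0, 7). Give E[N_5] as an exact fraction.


25554/16807

Inter-arrival values over d=0..6: [1, 4, 3, 2, 5, 1, 5]
Each d has probability 1/7, so the pmf of τ is: f(1) = 2/7, f(2) = 1/7, f(3) = 1/7, f(4) = 1/7, f(5) = 2/7
Renewal equation for m(n) = E[N_n]: condition on τ_1 = k (if k <= n, one arrival plus a fresh copy on the remaining n−k steps): m(n) = F(n) + Σ_{k<=n} f(k)·m(n−k), where F(n) = P(τ <= n) and m(0) = 0
m(1) = F(1) = 2/7
m(2) = F(2) + f(1)·m(1) = 3/7 + 2/7·2/7 = 25/49
m(3) = F(3) + f(1)·m(2) + f(2)·m(1) = 4/7 + 2/7·25/49 + 1/7·2/7 = 260/343
m(4) = F(4) + f(1)·m(3) + f(2)·m(2) + f(3)·m(1) = 5/7 + 2/7·260/343 + 1/7·25/49 + 1/7·2/7 = 2508/2401
m(5) = F(5) + f(1)·m(4) + f(2)·m(3) + f(3)·m(2) + f(4)·m(1) = 1 + 2/7·2508/2401 + 1/7·260/343 + 1/7·25/49 + 1/7·2/7 = 25554/16807
E[N_5] = m(5) = 25554/16807


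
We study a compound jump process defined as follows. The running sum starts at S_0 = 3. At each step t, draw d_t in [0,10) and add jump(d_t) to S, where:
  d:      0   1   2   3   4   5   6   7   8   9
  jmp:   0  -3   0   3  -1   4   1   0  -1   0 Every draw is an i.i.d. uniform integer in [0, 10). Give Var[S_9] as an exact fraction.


Outcome values over d=0..9: [0, -3, 0, 3, -1, 4, 1, 0, -1, 0]
Σy = 3, Σy² = 37, M = 10
μ = 3/10 = 3/10,  σ² = 37/10 − (3/10)² = 361/100
Independent increments: Var[S_9] = 9·σ² = 9·(361/100) = 3249/100

3249/100


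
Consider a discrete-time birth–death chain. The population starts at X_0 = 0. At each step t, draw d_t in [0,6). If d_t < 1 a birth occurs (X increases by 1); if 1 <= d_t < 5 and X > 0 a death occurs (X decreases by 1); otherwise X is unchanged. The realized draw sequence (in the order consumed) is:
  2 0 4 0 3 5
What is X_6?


0

t=0: X=0, d=2 → hold, X_1=0
t=1: X=0, d=0 → birth, X_2=1
t=2: X=1, d=4 → death, X_3=0
t=3: X=0, d=0 → birth, X_4=1
t=4: X=1, d=3 → death, X_5=0
t=5: X=0, d=5 → hold, X_6=0


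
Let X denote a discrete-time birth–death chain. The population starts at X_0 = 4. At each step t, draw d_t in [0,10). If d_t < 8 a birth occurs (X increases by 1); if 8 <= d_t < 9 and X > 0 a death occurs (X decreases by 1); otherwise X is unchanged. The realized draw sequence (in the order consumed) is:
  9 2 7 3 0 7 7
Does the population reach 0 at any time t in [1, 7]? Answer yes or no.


no

t=0: X=4, d=9 → hold, X_1=4
t=1: X=4, d=2 → birth, X_2=5
t=2: X=5, d=7 → birth, X_3=6
t=3: X=6, d=3 → birth, X_4=7
t=4: X=7, d=0 → birth, X_5=8
t=5: X=8, d=7 → birth, X_6=9
t=6: X=9, d=7 → birth, X_7=10


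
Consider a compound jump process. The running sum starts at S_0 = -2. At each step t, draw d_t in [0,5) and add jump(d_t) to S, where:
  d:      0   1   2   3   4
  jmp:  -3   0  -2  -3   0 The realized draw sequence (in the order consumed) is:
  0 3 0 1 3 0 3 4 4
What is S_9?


t=0: S=-2, d=0, jump=-3, S_1=-5
t=1: S=-5, d=3, jump=-3, S_2=-8
t=2: S=-8, d=0, jump=-3, S_3=-11
t=3: S=-11, d=1, jump=0, S_4=-11
t=4: S=-11, d=3, jump=-3, S_5=-14
t=5: S=-14, d=0, jump=-3, S_6=-17
t=6: S=-17, d=3, jump=-3, S_7=-20
t=7: S=-20, d=4, jump=0, S_8=-20
t=8: S=-20, d=4, jump=0, S_9=-20

-20


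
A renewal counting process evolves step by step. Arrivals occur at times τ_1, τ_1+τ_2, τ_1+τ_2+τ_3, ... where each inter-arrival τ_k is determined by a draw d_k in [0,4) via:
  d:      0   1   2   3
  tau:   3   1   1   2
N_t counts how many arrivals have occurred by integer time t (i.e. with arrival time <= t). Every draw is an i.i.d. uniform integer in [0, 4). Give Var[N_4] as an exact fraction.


Inter-arrival values over d=0..3: [3, 1, 1, 2]
Each d has probability 1/4, so the pmf of τ is: f(1) = 1/2, f(2) = 1/4, f(3) = 1/4
Let p_n(j) = P(N_n = j), with p_0 = [1]. Condition on τ_1: p_n(0) = P(τ > n), and for j >= 1, p_n(j) = Σ_{k<=n} f(k)·p_{n−k}(j−1)
p_1 = [1/2, 1/2]  (j = 0..1)
p_2 = [1/4, 1/2, 1/4]  (j = 0..2)
p_3 = [0, 1/2, 3/8, 1/8]  (j = 0..3)
p_4 = [0, 3/16, 1/2, 1/4, 1/16]  (j = 0..4)
E[N_4] = Σ j·p_4(j) = 35/16;  E[N_4²] = Σ j²·p_4(j) = 87/16
Var[N_4] = 87/16 − (35/16)² = 167/256

167/256


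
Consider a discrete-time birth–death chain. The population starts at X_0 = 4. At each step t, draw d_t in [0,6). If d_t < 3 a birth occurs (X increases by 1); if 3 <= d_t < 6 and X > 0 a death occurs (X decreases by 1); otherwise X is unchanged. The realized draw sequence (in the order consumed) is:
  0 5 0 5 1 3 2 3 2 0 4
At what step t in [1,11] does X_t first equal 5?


1

t=0: X=4, d=0 → birth, X_1=5
t=1: X=5, d=5 → death, X_2=4
t=2: X=4, d=0 → birth, X_3=5
t=3: X=5, d=5 → death, X_4=4
t=4: X=4, d=1 → birth, X_5=5
t=5: X=5, d=3 → death, X_6=4
t=6: X=4, d=2 → birth, X_7=5
t=7: X=5, d=3 → death, X_8=4
t=8: X=4, d=2 → birth, X_9=5
t=9: X=5, d=0 → birth, X_10=6
t=10: X=6, d=4 → death, X_11=5


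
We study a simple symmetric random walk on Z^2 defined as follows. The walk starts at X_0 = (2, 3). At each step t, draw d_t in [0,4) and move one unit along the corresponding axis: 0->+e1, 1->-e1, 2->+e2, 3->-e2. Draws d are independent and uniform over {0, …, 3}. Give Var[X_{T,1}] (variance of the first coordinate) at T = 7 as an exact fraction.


Outcome values over d=0..3: [1, -1, 0, 0]
Σy = 0, Σy² = 2, M = 4
μ = 0/4 = 0,  σ² = 2/4 − (0)² = 1/2
Independent increments: Var[X_7] = 7·σ² = 7·(1/2) = 7/2

7/2


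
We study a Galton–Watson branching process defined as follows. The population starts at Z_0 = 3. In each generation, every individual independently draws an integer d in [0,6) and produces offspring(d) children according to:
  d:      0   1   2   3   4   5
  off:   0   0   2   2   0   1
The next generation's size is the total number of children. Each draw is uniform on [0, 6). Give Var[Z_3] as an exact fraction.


65975/15552

Outcome values over d=0..5: [0, 0, 2, 2, 0, 1]
Σy = 5, Σy² = 9, M = 6
μ = 5/6 = 5/6,  σ² = 9/6 − (5/6)² = 29/36
V_0 = 0, E_0 = 3
V_1 = 29/36·E_0 + (5/6)²·V_0 = 29/12;  E_1 = 5/2
V_2 = 29/36·E_1 + (5/6)²·V_1 = 1595/432;  E_2 = 25/12
V_3 = 29/36·E_2 + (5/6)²·V_2 = 65975/15552;  E_3 = 125/72


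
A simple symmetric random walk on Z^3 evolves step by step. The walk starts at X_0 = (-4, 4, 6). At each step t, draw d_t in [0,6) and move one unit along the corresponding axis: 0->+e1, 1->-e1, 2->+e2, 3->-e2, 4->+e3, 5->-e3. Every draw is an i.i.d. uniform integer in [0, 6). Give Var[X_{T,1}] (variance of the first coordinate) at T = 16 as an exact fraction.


Outcome values over d=0..5: [1, -1, 0, 0, 0, 0]
Σy = 0, Σy² = 2, M = 6
μ = 0/6 = 0,  σ² = 2/6 − (0)² = 1/3
Independent increments: Var[X_16] = 16·σ² = 16·(1/3) = 16/3

16/3
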